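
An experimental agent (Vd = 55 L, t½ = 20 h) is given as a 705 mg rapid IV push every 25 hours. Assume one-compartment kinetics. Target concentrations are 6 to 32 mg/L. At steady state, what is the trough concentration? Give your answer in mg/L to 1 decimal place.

9.3 mg/L

Over one 25-h interval, 25/20 ≈ 1.25 half-lives elapse, leaving f ≈ 0.4204 of each dose.
Single-dose peak C₀ = D/Vd = 705/55 ≈ 12.818 mg/L.
Steady-state trough Cmin,ss = C₀·f/(1−f) ≈ 12.818 × 0.4204/0.5796 ≈ 9.297 mg/L.
Trough 9.3 mg/L vs MEC 6 mg/L: adequate.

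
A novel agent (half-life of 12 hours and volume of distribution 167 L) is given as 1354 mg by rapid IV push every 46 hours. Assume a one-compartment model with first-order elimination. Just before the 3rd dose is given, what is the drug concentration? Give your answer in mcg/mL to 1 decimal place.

0.6 mcg/mL

f = (1/2)^(τ/t½) = (1/2)^(46/12) ≈ 0.0702.
C₀ = D/Vd = 1354/167 ≈ 8.108 mcg/mL.
Before the 3rd dose, 2 doses have been given. Superposition: Cmin = C₀·(f + f²).
≈ 8.108 × (0.0702 + 0.0049) ≈ 8.108 × 0.0751 ≈ 0.609 mcg/mL.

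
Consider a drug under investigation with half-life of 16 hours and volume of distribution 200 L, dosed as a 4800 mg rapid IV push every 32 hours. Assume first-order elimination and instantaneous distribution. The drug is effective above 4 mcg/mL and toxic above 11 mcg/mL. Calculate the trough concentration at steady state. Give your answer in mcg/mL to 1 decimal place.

8.0 mcg/mL

The dosing interval is 2 half-lives, so f = 2^(−2) = 0.25.
At steady state, R = 1/(1 − 0.25) = 4/3.
Single-dose peak C₀ = D/Vd = 4800/200 = 24 mcg/mL.
Steady-state peak Cmax,ss = C₀·R = 24 × 4/3 ≈ 32.000 mcg/mL.
Steady-state trough Cmin,ss = Cmax,ss·f ≈ 32.000 × 0.25 ≈ 8.000 mcg/mL.
Trough 8.0 mcg/mL vs MEC 4 mcg/mL: adequate.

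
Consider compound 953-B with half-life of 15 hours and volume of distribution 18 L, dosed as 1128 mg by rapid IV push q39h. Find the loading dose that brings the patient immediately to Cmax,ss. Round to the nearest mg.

f = (1/2)^(39/15) ≈ 0.164938; accumulation ratio R = 1/(1−f) ≈ 1.19752.
Loading dose to hit Cmax,ss on first dose: D_load = D_maint·R ≈ 1128 × 1.19752 ≈ 1350.80 mg.

1351 mg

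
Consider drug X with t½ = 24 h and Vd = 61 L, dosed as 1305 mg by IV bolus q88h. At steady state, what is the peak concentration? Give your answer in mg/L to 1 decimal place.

23.2 mg/L

k = ln2/t½ = ln2/24 ≈ 0.028881 h⁻¹; fraction remaining f = e^(−kτ) = e^(−0.028881×88) ≈ 0.0787.
At steady state, accumulation factor R = 1/(1 − e^(−kτ)) ≈ 1.0854.
Single-dose peak C₀ = D/Vd = 1305/61 ≈ 21.393 mg/L.
Steady-state peak Cmax,ss = C₀·R ≈ 21.393 × 1.0854 ≈ 23.220 mg/L.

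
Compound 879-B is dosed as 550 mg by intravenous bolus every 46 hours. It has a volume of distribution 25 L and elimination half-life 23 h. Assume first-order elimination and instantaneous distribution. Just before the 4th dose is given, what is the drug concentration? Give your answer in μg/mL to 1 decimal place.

7.2 μg/mL

f = (1/2)^(τ/t½) = (1/2)^(46/23) ≈ 0.2500.
C₀ = D/Vd = 550/25 ≈ 22.000 μg/mL.
Before the 4th dose, 3 doses have been given. Superposition: Cmin = C₀·(f + f² + … + f^3).
≈ 22.000 × (0.2500 + 0.0625 + 0.0156) ≈ 22.000 × 0.3281 ≈ 7.218 μg/mL.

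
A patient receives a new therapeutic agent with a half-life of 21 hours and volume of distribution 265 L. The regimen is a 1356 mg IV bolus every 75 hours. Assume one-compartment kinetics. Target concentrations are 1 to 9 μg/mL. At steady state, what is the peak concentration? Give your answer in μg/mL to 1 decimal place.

5.6 μg/mL

Over one 75-h interval, 75/21 ≈ 3.5714 half-lives elapse, leaving f ≈ 0.0841 of each dose.
At steady state, accumulation factor R = 1/(1 − e^(−kτ)) ≈ 1.0918.
Single-dose peak C₀ = D/Vd = 1356/265 ≈ 5.117 μg/mL.
Cmax,ss = C₀/(1 − f) ≈ 5.117/0.9159 ≈ 5.587 μg/mL.
Peak 5.6 μg/mL vs MTC 9 μg/mL: below toxic threshold.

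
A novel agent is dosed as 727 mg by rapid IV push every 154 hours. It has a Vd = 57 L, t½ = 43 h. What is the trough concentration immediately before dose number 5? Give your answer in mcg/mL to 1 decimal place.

f = (1/2)^(τ/t½) = (1/2)^(154/43) ≈ 0.0835.
C₀ = D/Vd = 727/57 ≈ 12.754 mcg/mL.
Before the 5th dose, 4 doses have been given. Superposition: Cmin = C₀·(f + f² + … + f^4).
≈ 12.754 × (0.0835 + 0.0070 + 0.0006 + 0.0000) ≈ 12.754 × 0.0911 ≈ 1.162 mcg/mL.

1.2 mcg/mL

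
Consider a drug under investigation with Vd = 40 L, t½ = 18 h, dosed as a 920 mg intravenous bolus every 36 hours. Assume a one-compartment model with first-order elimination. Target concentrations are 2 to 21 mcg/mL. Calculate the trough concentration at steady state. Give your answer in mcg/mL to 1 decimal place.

τ = 36 h = 2 half-lives, so f = (1/2)^2 = 0.25.
At steady state, R = 1/(1 − 0.25) = 4/3.
Single-dose peak C₀ = D/Vd = 920/40 = 23 mcg/mL.
Steady-state peak Cmax,ss = C₀·R = 23 × 4/3 ≈ 30.667 mcg/mL.
Steady-state trough Cmin,ss = Cmax,ss·f ≈ 30.667 × 0.25 ≈ 7.667 mcg/mL.
Trough 7.7 mcg/mL vs MEC 2 mcg/mL: adequate.

7.7 mcg/mL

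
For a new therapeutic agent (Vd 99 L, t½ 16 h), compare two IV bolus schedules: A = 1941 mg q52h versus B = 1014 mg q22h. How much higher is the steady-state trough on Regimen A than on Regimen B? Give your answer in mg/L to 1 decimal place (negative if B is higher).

Regimen A: f = (1/2)^(52/16) ≈ 0.1051; Cmin,ss = (1941/99)·f/(1−f) ≈ 2.303 mg/L.
Regimen B: f = (1/2)^(22/16) ≈ 0.3856; Cmin,ss = (1014/99)·f/(1−f) ≈ 6.428 mg/L.
Difference ≈ 2.303 − 6.428 ≈ -4.125 mg/L.

-4.1 mg/L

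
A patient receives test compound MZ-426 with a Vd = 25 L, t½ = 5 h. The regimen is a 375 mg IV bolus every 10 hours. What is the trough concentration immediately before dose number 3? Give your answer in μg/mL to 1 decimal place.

4.7 μg/mL

f = (1/2)^(τ/t½) = (1/2)^(10/5) ≈ 0.2500.
C₀ = D/Vd = 375/25 ≈ 15.000 μg/mL.
Before the 3rd dose, 2 doses have been given. Superposition: Cmin = C₀·(f + f²).
≈ 15.000 × (0.2500 + 0.0625) ≈ 15.000 × 0.3125 ≈ 4.688 μg/mL.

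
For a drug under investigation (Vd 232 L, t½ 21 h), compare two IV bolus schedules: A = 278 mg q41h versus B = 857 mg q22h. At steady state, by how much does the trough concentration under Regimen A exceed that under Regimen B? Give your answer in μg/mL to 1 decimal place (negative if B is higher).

-3.0 μg/mL

Regimen A: f = (1/2)^(41/21) ≈ 0.2584; Cmin,ss = (278/232)·f/(1−f) ≈ 0.418 μg/mL.
Regimen B: f = (1/2)^(22/21) ≈ 0.4838; Cmin,ss = (857/232)·f/(1−f) ≈ 3.462 μg/mL.
Difference ≈ 0.418 − 3.462 ≈ -3.044 μg/mL.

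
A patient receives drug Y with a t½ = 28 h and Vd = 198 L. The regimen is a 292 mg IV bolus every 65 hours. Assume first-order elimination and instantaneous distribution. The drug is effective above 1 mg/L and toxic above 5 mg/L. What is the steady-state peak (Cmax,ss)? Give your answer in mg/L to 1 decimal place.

τ/t½ = 65/28 ≈ 2.3214, so fraction remaining f = (1/2)^(65/28) ≈ 0.2001.
At steady state, accumulation factor R = 1/(1 − e^(−kτ)) ≈ 1.2502.
Each bolus raises the concentration by D/Vd = 292/198 ≈ 1.475 mg/L.
Cmax,ss = C₀/(1 − f) ≈ 1.475/0.7999 ≈ 1.844 mg/L.
Peak 1.8 mg/L vs MTC 5 mg/L: below toxic threshold.

1.8 mg/L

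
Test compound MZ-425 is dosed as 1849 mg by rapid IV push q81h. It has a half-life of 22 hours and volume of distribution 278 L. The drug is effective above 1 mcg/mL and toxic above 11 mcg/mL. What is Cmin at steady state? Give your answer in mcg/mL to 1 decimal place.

0.6 mcg/mL

τ/t½ = 81/22 ≈ 3.6818, so fraction remaining f = (1/2)^(81/22) ≈ 0.0779.
Single-dose peak C₀ = D/Vd = 1849/278 ≈ 6.651 mcg/mL.
Steady-state trough Cmin,ss = C₀·f/(1−f) ≈ 6.651 × 0.0779/0.9221 ≈ 0.562 mcg/mL.
Trough 0.6 mcg/mL vs MEC 1 mcg/mL: subtherapeutic.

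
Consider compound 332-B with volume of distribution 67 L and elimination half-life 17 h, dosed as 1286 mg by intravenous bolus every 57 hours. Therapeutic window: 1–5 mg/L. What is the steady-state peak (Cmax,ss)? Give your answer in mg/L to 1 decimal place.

21.3 mg/L

k = ln2/t½ = ln2/17 ≈ 0.040773 h⁻¹; fraction remaining f = e^(−kτ) = e^(−0.040773×57) ≈ 0.0979.
At steady state, accumulation factor R = 1/(1 − e^(−kτ)) ≈ 1.1085.
Single-dose peak C₀ = D/Vd = 1286/67 ≈ 19.194 mg/L.
Steady-state peak Cmax,ss = C₀·R ≈ 19.194 × 1.1085 ≈ 21.277 mg/L.
Peak 21.3 mg/L vs MTC 5 mg/L: exceeds toxic threshold.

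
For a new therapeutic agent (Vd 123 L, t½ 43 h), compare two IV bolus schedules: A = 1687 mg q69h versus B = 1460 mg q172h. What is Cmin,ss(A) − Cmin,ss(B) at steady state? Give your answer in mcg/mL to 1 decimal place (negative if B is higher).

Regimen A: f = (1/2)^(69/43) ≈ 0.3288; Cmin,ss = (1687/123)·f/(1−f) ≈ 6.719 mcg/mL.
Regimen B: f = (1/2)^(172/43) ≈ 0.0625; Cmin,ss = (1460/123)·f/(1−f) ≈ 0.791 mcg/mL.
Difference ≈ 6.719 − 0.791 ≈ 5.928 mcg/mL.

5.9 mcg/mL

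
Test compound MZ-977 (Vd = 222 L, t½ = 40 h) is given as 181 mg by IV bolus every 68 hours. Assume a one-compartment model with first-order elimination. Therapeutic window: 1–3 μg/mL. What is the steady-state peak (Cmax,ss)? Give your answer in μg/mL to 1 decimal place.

1.2 μg/mL

τ/t½ = 68/40 ≈ 1.7, so fraction remaining f = (1/2)^(68/40) ≈ 0.3078.
At steady state, accumulation factor R = 1/(1 − e^(−kτ)) ≈ 1.4447.
Single-dose peak C₀ = D/Vd = 181/222 ≈ 0.815 μg/mL.
Steady-state peak Cmax,ss = C₀·R ≈ 0.815 × 1.4447 ≈ 1.177 μg/mL.
Peak 1.2 μg/mL vs MTC 3 μg/mL: below toxic threshold.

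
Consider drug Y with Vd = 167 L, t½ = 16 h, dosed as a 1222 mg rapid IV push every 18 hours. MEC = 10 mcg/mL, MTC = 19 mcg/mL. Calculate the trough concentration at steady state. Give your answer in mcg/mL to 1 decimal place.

6.2 mcg/mL

Over one 18-h interval, 18/16 ≈ 1.125 half-lives elapse, leaving f ≈ 0.4585 of each dose.
Each bolus raises the concentration by D/Vd = 1222/167 ≈ 7.317 mcg/mL.
Steady-state trough Cmin,ss = C₀·f/(1−f) ≈ 7.317 × 0.4585/0.5415 ≈ 6.195 mcg/mL.
Trough 6.2 mcg/mL vs MEC 10 mcg/mL: subtherapeutic.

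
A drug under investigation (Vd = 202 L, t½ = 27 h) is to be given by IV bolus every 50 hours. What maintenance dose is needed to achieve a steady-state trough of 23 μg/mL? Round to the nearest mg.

τ/t½ = 50/27 ≈ 1.8519, so f = (1/2)^(50/27) ≈ 0.277037.
Cmin,ss = (D/Vd)·f/(1−f), so D = Cmin,ss·Vd·(1−f)/f.
D = 23 × 202 × (1−f)/f ≈ 23 × 202 × 2.60963 ≈ 12124.34 mg.

12124 mg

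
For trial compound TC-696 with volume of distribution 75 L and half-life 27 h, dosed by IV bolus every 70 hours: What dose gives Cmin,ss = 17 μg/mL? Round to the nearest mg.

6416 mg

τ/t½ = 70/27 ≈ 2.5926, so f = (1/2)^(70/27) ≈ 0.165788.
Cmin,ss = (D/Vd)·f/(1−f), so D = Cmin,ss·Vd·(1−f)/f.
D = 17 × 75 × (1−f)/f ≈ 17 × 75 × 5.03180 ≈ 6415.54 mg.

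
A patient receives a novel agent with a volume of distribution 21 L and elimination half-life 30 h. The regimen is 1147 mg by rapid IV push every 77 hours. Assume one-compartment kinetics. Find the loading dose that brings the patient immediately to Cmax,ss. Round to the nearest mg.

f = (1/2)^(77/30) ≈ 0.168794; accumulation ratio R = 1/(1−f) ≈ 1.20307.
Loading dose to hit Cmax,ss on first dose: D_load = D_maint·R ≈ 1147 × 1.20307 ≈ 1379.92 mg.

1380 mg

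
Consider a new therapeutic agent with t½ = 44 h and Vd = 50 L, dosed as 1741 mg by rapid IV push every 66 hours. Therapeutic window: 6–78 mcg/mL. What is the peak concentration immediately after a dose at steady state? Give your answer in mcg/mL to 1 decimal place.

Over one 66-h interval, 66/44 ≈ 1.5 half-lives elapse, leaving f ≈ 0.3536 of each dose.
At steady state, accumulation factor R = 1/(1 − e^(−kτ)) ≈ 1.5470.
Each bolus raises the concentration by D/Vd = 1741/50 ≈ 34.820 mcg/mL.
Cmax,ss = C₀/(1 − f) ≈ 34.820/0.6464 ≈ 53.868 mcg/mL.
Peak 53.9 mcg/mL vs MTC 78 mcg/mL: below toxic threshold.

53.9 mcg/mL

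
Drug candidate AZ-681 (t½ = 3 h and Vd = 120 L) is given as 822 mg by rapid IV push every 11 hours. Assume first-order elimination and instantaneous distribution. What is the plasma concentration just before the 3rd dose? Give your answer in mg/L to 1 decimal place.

f = (1/2)^(τ/t½) = (1/2)^(11/3) ≈ 0.0787.
C₀ = D/Vd = 822/120 ≈ 6.850 mg/L.
Before the 3rd dose, 2 doses have been given. Superposition: Cmin = C₀·(f + f²).
≈ 6.850 × (0.0787 + 0.0062) ≈ 6.850 × 0.0849 ≈ 0.582 mg/L.

0.6 mg/L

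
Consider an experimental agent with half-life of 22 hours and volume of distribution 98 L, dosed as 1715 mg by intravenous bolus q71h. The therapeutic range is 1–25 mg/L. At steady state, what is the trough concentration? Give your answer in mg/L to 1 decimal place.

2.1 mg/L

k = ln2/t½ = ln2/22 ≈ 0.031507 h⁻¹; fraction remaining f = e^(−kτ) = e^(−0.031507×71) ≈ 0.1068.
At steady state, accumulation factor R = 1/(1 − e^(−kτ)) ≈ 1.1196.
Single-dose peak C₀ = D/Vd = 1715/98 ≈ 17.500 mg/L.
Steady-state peak Cmax,ss = C₀·R ≈ 17.500 × 1.1196 ≈ 19.593 mg/L.
One interval later, Cmin,ss = Cmax,ss·e^(−kτ) ≈ 19.593 × 0.1068 ≈ 2.093 mg/L.
Trough 2.1 mg/L vs MEC 1 mg/L: adequate.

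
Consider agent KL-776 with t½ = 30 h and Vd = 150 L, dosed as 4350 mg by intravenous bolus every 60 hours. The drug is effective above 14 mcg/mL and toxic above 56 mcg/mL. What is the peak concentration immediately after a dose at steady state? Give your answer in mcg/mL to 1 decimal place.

The dosing interval is 2 half-lives, so f = 2^(−2) = 0.25.
Accumulation ratio R = 1/(1 − f) = 1/0.75 = 4/3.
Single-dose peak C₀ = D/Vd = 4350/150 = 29 mcg/mL.
Steady-state peak Cmax,ss = C₀·R = 29 × 4/3 ≈ 38.667 mcg/mL.
Peak 38.7 mcg/mL vs MTC 56 mcg/mL: below toxic threshold.

38.7 mcg/mL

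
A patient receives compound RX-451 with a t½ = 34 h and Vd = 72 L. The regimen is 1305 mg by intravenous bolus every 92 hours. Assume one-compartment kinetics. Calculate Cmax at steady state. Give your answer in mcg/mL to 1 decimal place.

21.4 mcg/mL

Over one 92-h interval, 92/34 ≈ 2.7059 half-lives elapse, leaving f ≈ 0.1533 of each dose.
Accumulation ratio R = 1/(1 − f) ≈ 1/0.8467 ≈ 1.1811.
Each bolus raises the concentration by D/Vd = 1305/72 ≈ 18.125 mcg/mL.
Cmax,ss = C₀/(1 − f) ≈ 18.125/0.8467 ≈ 21.407 mcg/mL.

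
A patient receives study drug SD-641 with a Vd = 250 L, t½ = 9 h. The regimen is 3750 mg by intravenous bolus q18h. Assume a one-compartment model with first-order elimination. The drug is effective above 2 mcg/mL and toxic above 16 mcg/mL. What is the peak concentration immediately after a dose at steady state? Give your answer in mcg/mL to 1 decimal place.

20.0 mcg/mL

The dosing interval is 2 half-lives, so f = 2^(−2) = 0.25.
Accumulation ratio R = 1/(1 − f) = 1/0.75 = 4/3.
Single-dose peak C₀ = D/Vd = 3750/250 = 15 mcg/mL.
Steady-state peak Cmax,ss = C₀·R = 15 × 4/3 ≈ 20.000 mcg/mL.
Peak 20.0 mcg/mL vs MTC 16 mcg/mL: exceeds toxic threshold.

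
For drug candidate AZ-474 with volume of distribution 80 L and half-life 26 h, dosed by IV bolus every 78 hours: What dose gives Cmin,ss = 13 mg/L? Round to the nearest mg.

7280 mg

τ/t½ = 78/26 ≈ 3, so f = (1/2)^(78/26) ≈ 0.125000.
Cmin,ss = (D/Vd)·f/(1−f), so D = Cmin,ss·Vd·(1−f)/f.
D = 13 × 80 × (1−f)/f ≈ 13 × 80 × 7.00000 ≈ 7280.00 mg.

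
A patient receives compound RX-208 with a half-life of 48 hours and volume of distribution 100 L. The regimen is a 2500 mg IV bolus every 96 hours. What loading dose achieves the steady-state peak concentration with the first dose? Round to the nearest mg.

f = (1/2)^(96/48) ≈ 0.250000; accumulation ratio R = 1/(1−f) ≈ 1.33333.
Loading dose to hit Cmax,ss on first dose: D_load = D_maint·R ≈ 2500 × 1.33333 ≈ 3333.32 mg.

3333 mg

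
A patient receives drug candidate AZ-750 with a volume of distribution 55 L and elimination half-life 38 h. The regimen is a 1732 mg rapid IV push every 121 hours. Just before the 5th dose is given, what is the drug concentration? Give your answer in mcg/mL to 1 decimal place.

f = (1/2)^(τ/t½) = (1/2)^(121/38) ≈ 0.1100.
C₀ = D/Vd = 1732/55 ≈ 31.491 mcg/mL.
Before the 5th dose, 4 doses have been given. Superposition: Cmin = C₀·(f + f² + … + f^4).
≈ 31.491 × (0.1100 + 0.0121 + 0.0013 + 0.0001) ≈ 31.491 × 0.1235 ≈ 3.889 mcg/mL.

3.9 mcg/mL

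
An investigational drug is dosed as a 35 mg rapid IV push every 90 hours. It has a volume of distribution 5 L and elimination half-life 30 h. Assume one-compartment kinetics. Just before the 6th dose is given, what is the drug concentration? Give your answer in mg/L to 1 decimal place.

1.0 mg/L

f = (1/2)^(τ/t½) = (1/2)^(90/30) ≈ 0.1250.
C₀ = D/Vd = 35/5 ≈ 7.000 mg/L.
Before the 6th dose, 5 doses have been given. Superposition: Cmin = C₀·(f + f² + … + f^5).
≈ 7.000 × (0.1250 + 0.0156 + 0.0020 + 0.0002 + 0.0000) ≈ 7.000 × 0.1428 ≈ 1.000 mg/L.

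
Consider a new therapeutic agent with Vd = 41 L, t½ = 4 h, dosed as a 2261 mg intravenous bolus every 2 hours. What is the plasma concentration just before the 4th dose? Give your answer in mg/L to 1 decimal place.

f = (1/2)^(τ/t½) = (1/2)^(2/4) ≈ 0.7071.
C₀ = D/Vd = 2261/41 ≈ 55.146 mg/L.
Before the 4th dose, 3 doses have been given. Superposition: Cmin = C₀·(f + f² + … + f^3).
≈ 55.146 × (0.7071 + 0.5000 + 0.3535) ≈ 55.146 × 1.5606 ≈ 86.061 mg/L.

86.1 mg/L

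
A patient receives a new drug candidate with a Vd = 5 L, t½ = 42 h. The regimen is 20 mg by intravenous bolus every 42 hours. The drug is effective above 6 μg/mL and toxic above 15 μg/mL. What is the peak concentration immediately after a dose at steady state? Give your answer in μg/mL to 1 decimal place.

8.0 μg/mL

The dosing interval is 1 half-life, so f = 2^(−1) = 0.5.
Accumulation ratio R = 1/(1 − f) = 1/0.5 = 2/1.
Single-dose peak C₀ = D/Vd = 20/5 = 4 μg/mL.
Steady-state peak Cmax,ss = C₀·R = 4 × 2/1 ≈ 8.000 μg/mL.
Peak 8.0 μg/mL vs MTC 15 μg/mL: below toxic threshold.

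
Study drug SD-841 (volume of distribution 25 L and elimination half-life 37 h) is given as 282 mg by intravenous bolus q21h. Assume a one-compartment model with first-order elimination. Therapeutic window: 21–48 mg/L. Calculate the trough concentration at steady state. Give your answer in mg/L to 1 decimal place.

23.4 mg/L

Over one 21-h interval, 21/37 ≈ 0.56757 half-lives elapse, leaving f ≈ 0.6748 of each dose.
Accumulation ratio R = 1/(1 − f) ≈ 1/0.3252 ≈ 3.0750.
Each bolus raises the concentration by D/Vd = 282/25 ≈ 11.280 mg/L.
Cmax,ss = C₀/(1 − f) ≈ 11.280/0.3252 ≈ 34.686 mg/L.
One interval later, Cmin,ss = Cmax,ss·e^(−kτ) ≈ 34.686 × 0.6748 ≈ 23.406 mg/L.
Trough 23.4 mg/L vs MEC 21 mg/L: adequate.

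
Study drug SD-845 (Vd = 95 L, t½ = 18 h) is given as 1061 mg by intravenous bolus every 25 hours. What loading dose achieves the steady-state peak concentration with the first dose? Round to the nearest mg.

1716 mg

f = (1/2)^(25/18) ≈ 0.381859; accumulation ratio R = 1/(1−f) ≈ 1.61775.
Loading dose to hit Cmax,ss on first dose: D_load = D_maint·R ≈ 1061 × 1.61775 ≈ 1716.43 mg.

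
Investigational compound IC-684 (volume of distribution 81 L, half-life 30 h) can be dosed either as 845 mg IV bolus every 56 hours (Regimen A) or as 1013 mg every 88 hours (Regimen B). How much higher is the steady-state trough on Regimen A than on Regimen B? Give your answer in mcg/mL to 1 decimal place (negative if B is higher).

Regimen A: f = (1/2)^(56/30) ≈ 0.2742; Cmin,ss = (845/81)·f/(1−f) ≈ 3.941 mcg/mL.
Regimen B: f = (1/2)^(88/30) ≈ 0.1309; Cmin,ss = (1013/81)·f/(1−f) ≈ 1.884 mcg/mL.
Difference ≈ 3.941 − 1.884 ≈ 2.057 mcg/mL.

2.1 mcg/mL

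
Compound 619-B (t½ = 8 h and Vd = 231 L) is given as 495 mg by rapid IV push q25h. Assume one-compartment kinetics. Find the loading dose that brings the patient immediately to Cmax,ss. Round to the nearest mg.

f = (1/2)^(25/8) ≈ 0.114626; accumulation ratio R = 1/(1−f) ≈ 1.12947.
Loading dose to hit Cmax,ss on first dose: D_load = D_maint·R ≈ 495 × 1.12947 ≈ 559.09 mg.

559 mg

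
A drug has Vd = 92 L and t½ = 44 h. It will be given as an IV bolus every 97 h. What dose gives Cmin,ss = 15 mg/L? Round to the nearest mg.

τ/t½ = 97/44 ≈ 2.2045, so f = (1/2)^(97/44) ≈ 0.216953.
Cmin,ss = (D/Vd)·f/(1−f), so D = Cmin,ss·Vd·(1−f)/f.
D = 15 × 92 × (1−f)/f ≈ 15 × 92 × 3.60929 ≈ 4980.82 mg.

4981 mg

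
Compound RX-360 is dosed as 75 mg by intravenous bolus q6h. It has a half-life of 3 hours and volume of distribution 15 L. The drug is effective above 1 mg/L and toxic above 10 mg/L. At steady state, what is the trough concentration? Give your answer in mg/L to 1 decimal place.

The dosing interval is 2 half-lives, so f = 2^(−2) = 0.25.
At steady state, R = 1/(1 − 0.25) = 4/3.
Single-dose peak C₀ = D/Vd = 75/15 = 5 mg/L.
Steady-state peak Cmax,ss = C₀·R = 5 × 4/3 ≈ 6.667 mg/L.
Steady-state trough Cmin,ss = Cmax,ss·f ≈ 6.667 × 0.25 ≈ 1.667 mg/L.
Trough 1.7 mg/L vs MEC 1 mg/L: adequate.

1.7 mg/L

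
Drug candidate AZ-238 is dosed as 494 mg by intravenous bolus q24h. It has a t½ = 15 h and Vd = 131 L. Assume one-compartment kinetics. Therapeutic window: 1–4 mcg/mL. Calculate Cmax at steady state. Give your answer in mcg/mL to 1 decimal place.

5.6 mcg/mL

Over one 24-h interval, 24/15 ≈ 1.6 half-lives elapse, leaving f ≈ 0.3299 of each dose.
Accumulation ratio R = 1/(1 − f) ≈ 1/0.6701 ≈ 1.4923.
Each bolus raises the concentration by D/Vd = 494/131 ≈ 3.771 mcg/mL.
Steady-state peak Cmax,ss = C₀·R ≈ 3.771 × 1.4923 ≈ 5.627 mcg/mL.
Peak 5.6 mcg/mL vs MTC 4 mcg/mL: exceeds toxic threshold.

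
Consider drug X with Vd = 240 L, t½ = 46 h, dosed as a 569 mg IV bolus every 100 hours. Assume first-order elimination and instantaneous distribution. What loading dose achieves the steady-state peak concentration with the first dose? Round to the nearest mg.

f = (1/2)^(100/46) ≈ 0.221609; accumulation ratio R = 1/(1−f) ≈ 1.28470.
Loading dose to hit Cmax,ss on first dose: D_load = D_maint·R ≈ 569 × 1.28470 ≈ 730.99 mg.

731 mg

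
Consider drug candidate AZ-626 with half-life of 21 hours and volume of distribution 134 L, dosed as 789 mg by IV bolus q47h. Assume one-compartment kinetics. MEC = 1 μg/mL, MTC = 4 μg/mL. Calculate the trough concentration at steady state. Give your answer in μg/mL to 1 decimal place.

k = ln2/t½ = ln2/21 ≈ 0.033007 h⁻¹; fraction remaining f = e^(−kτ) = e^(−0.033007×47) ≈ 0.2120.
Accumulation ratio R = 1/(1 − f) ≈ 1/0.7880 ≈ 1.2690.
Single-dose peak C₀ = D/Vd = 789/134 ≈ 5.888 μg/mL.
Steady-state peak Cmax,ss = C₀·R ≈ 5.888 × 1.2690 ≈ 7.472 μg/mL.
Steady-state trough Cmin,ss = Cmax,ss·f ≈ 7.472 × 0.2120 ≈ 1.584 μg/mL.
Trough 1.6 μg/mL vs MEC 1 μg/mL: adequate.

1.6 μg/mL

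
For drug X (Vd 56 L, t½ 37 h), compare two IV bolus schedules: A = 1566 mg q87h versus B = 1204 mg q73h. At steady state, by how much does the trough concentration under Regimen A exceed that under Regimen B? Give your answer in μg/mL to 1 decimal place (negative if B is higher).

-0.5 μg/mL

Regimen A: f = (1/2)^(87/37) ≈ 0.1960; Cmin,ss = (1566/56)·f/(1−f) ≈ 6.817 μg/mL.
Regimen B: f = (1/2)^(73/37) ≈ 0.2547; Cmin,ss = (1204/56)·f/(1−f) ≈ 7.347 μg/mL.
Difference ≈ 6.817 − 7.347 ≈ -0.530 μg/mL.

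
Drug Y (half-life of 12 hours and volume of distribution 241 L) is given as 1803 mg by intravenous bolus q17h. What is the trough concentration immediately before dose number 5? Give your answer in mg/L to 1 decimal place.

4.4 mg/L

f = (1/2)^(τ/t½) = (1/2)^(17/12) ≈ 0.3746.
C₀ = D/Vd = 1803/241 ≈ 7.481 mg/L.
Before the 5th dose, 4 doses have been given. Superposition: Cmin = C₀·(f + f² + … + f^4).
≈ 7.481 × (0.3746 + 0.1403 + 0.0526 + 0.0197) ≈ 7.481 × 0.5872 ≈ 4.393 mg/L.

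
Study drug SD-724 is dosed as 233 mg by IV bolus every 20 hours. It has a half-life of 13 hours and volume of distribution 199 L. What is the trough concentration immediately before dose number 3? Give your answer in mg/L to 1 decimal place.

0.5 mg/L

f = (1/2)^(τ/t½) = (1/2)^(20/13) ≈ 0.3443.
C₀ = D/Vd = 233/199 ≈ 1.171 mg/L.
Before the 3rd dose, 2 doses have been given. Superposition: Cmin = C₀·(f + f²).
≈ 1.171 × (0.3443 + 0.1185) ≈ 1.171 × 0.4628 ≈ 0.542 mg/L.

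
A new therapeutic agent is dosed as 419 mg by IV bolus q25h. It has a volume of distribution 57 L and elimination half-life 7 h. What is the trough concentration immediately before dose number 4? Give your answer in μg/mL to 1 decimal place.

0.7 μg/mL

f = (1/2)^(τ/t½) = (1/2)^(25/7) ≈ 0.0841.
C₀ = D/Vd = 419/57 ≈ 7.351 μg/mL.
Before the 4th dose, 3 doses have been given. Superposition: Cmin = C₀·(f + f² + … + f^3).
≈ 7.351 × (0.0841 + 0.0071 + 0.0006) ≈ 7.351 × 0.0918 ≈ 0.675 μg/mL.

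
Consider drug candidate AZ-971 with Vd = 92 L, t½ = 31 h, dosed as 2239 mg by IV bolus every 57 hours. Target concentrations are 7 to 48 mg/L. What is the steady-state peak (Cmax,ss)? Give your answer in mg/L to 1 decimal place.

33.8 mg/L

k = ln2/t½ = ln2/31 ≈ 0.022360 h⁻¹; fraction remaining f = e^(−kτ) = e^(−0.022360×57) ≈ 0.2796.
Accumulation ratio R = 1/(1 − f) ≈ 1/0.7204 ≈ 1.3881.
Single-dose peak C₀ = D/Vd = 2239/92 ≈ 24.337 mg/L.
Cmax,ss = C₀/(1 − f) ≈ 24.337/0.7204 ≈ 33.783 mg/L.
Peak 33.8 mg/L vs MTC 48 mg/L: below toxic threshold.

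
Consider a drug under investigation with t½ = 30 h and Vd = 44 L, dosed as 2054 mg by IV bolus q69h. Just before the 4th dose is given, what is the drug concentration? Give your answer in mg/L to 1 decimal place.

11.8 mg/L

f = (1/2)^(τ/t½) = (1/2)^(69/30) ≈ 0.2031.
C₀ = D/Vd = 2054/44 ≈ 46.682 mg/L.
Before the 4th dose, 3 doses have been given. Superposition: Cmin = C₀·(f + f² + … + f^3).
≈ 46.682 × (0.2031 + 0.0412 + 0.0084) ≈ 46.682 × 0.2527 ≈ 11.797 mg/L.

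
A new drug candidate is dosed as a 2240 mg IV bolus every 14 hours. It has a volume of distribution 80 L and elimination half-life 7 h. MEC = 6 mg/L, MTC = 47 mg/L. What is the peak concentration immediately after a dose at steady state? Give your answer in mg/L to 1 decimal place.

The dosing interval is 2 half-lives, so f = 2^(−2) = 0.25.
At steady state, R = 1/(1 − 0.25) = 4/3.
Single-dose peak C₀ = D/Vd = 2240/80 = 28 mg/L.
Steady-state peak Cmax,ss = C₀·R = 28 × 4/3 ≈ 37.333 mg/L.
Peak 37.3 mg/L vs MTC 47 mg/L: below toxic threshold.

37.3 mg/L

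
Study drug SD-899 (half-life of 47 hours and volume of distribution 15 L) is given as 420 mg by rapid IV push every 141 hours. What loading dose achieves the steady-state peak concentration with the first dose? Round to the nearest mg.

480 mg

f = (1/2)^(141/47) ≈ 0.125000; accumulation ratio R = 1/(1−f) ≈ 1.14286.
Loading dose to hit Cmax,ss on first dose: D_load = D_maint·R ≈ 420 × 1.14286 ≈ 480.00 mg.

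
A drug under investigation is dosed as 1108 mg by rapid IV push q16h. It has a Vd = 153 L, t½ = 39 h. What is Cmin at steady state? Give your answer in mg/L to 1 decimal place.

22.0 mg/L

k = ln2/t½ = ln2/39 ≈ 0.017773 h⁻¹; fraction remaining f = e^(−kτ) = e^(−0.017773×16) ≈ 0.7525.
At steady state, accumulation factor R = 1/(1 − e^(−kτ)) ≈ 4.0404.
Each bolus raises the concentration by D/Vd = 1108/153 ≈ 7.242 mg/L.
Cmax,ss = C₀/(1 − f) ≈ 7.242/0.2475 ≈ 29.261 mg/L.
One interval later, Cmin,ss = Cmax,ss·e^(−kτ) ≈ 29.261 × 0.7525 ≈ 22.019 mg/L.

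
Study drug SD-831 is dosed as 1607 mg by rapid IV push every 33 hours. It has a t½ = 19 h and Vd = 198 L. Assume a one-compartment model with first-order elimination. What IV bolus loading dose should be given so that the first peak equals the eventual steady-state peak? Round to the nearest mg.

2296 mg

f = (1/2)^(33/19) ≈ 0.300026; accumulation ratio R = 1/(1−f) ≈ 1.42862.
Loading dose to hit Cmax,ss on first dose: D_load = D_maint·R ≈ 1607 × 1.42862 ≈ 2295.79 mg.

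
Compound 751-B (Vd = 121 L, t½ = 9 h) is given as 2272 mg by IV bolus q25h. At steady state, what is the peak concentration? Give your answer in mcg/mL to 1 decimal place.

22.0 mcg/mL

k = ln2/t½ = ln2/9 ≈ 0.077016 h⁻¹; fraction remaining f = e^(−kτ) = e^(−0.077016×25) ≈ 0.1458.
At steady state, accumulation factor R = 1/(1 − e^(−kτ)) ≈ 1.1707.
Each bolus raises the concentration by D/Vd = 2272/121 ≈ 18.777 mcg/mL.
Steady-state peak Cmax,ss = C₀·R ≈ 18.777 × 1.1707 ≈ 21.982 mcg/mL.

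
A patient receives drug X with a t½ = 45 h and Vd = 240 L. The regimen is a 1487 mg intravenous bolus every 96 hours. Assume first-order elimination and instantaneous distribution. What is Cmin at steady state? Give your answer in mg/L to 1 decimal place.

1.8 mg/L

τ/t½ = 96/45 ≈ 2.1333, so fraction remaining f = (1/2)^(96/45) ≈ 0.2279.
Single-dose peak C₀ = D/Vd = 1487/240 ≈ 6.196 mg/L.
Steady-state trough Cmin,ss = C₀·f/(1−f) ≈ 6.196 × 0.2279/0.7721 ≈ 1.829 mg/L.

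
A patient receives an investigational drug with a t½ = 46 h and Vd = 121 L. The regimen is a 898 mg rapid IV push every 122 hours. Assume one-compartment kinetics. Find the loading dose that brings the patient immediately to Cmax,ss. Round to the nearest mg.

1068 mg

f = (1/2)^(122/46) ≈ 0.159080; accumulation ratio R = 1/(1−f) ≈ 1.18917.
Loading dose to hit Cmax,ss on first dose: D_load = D_maint·R ≈ 898 × 1.18917 ≈ 1067.87 mg.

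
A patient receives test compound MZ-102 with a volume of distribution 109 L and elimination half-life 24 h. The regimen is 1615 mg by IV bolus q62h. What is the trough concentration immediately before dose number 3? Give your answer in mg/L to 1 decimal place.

2.9 mg/L

f = (1/2)^(τ/t½) = (1/2)^(62/24) ≈ 0.1669.
C₀ = D/Vd = 1615/109 ≈ 14.817 mg/L.
Before the 3rd dose, 2 doses have been given. Superposition: Cmin = C₀·(f + f²).
≈ 14.817 × (0.1669 + 0.0279) ≈ 14.817 × 0.1948 ≈ 2.886 mg/L.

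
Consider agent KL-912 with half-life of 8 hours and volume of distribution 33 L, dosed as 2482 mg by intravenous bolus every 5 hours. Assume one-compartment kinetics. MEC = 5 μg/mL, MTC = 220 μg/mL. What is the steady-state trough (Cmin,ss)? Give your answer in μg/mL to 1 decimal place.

138.7 μg/mL

τ/t½ = 5/8 ≈ 0.625, so fraction remaining f = (1/2)^(5/8) ≈ 0.6484.
At steady state, accumulation factor R = 1/(1 − e^(−kτ)) ≈ 2.8441.
Single-dose peak C₀ = D/Vd = 2482/33 ≈ 75.212 μg/mL.
Steady-state peak Cmax,ss = C₀·R ≈ 75.212 × 2.8441 ≈ 213.910 μg/mL.
One interval later, Cmin,ss = Cmax,ss·e^(−kτ) ≈ 213.910 × 0.6484 ≈ 138.699 μg/mL.
Trough 138.7 μg/mL vs MEC 5 μg/mL: adequate.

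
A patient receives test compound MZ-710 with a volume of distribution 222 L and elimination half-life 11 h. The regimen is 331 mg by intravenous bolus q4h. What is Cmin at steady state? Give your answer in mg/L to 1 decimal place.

τ/t½ = 4/11 ≈ 0.36364, so fraction remaining f = (1/2)^(4/11) ≈ 0.7772.
At steady state, accumulation factor R = 1/(1 − e^(−kτ)) ≈ 4.4883.
Each bolus raises the concentration by D/Vd = 331/222 ≈ 1.491 mg/L.
Steady-state peak Cmax,ss = C₀·R ≈ 1.491 × 4.4883 ≈ 6.692 mg/L.
One interval later, Cmin,ss = Cmax,ss·e^(−kτ) ≈ 6.692 × 0.7772 ≈ 5.201 mg/L.

5.2 mg/L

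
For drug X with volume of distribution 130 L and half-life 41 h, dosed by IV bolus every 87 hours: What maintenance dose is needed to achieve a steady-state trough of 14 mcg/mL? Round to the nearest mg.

τ/t½ = 87/41 ≈ 2.122, so f = (1/2)^(87/41) ≈ 0.229736.
Cmin,ss = (D/Vd)·f/(1−f), so D = Cmin,ss·Vd·(1−f)/f.
D = 14 × 130 × (1−f)/f ≈ 14 × 130 × 3.35282 ≈ 6102.13 mg.

6102 mg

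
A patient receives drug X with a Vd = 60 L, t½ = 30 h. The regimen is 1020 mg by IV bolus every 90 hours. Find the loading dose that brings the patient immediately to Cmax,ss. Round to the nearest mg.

f = (1/2)^(90/30) ≈ 0.125000; accumulation ratio R = 1/(1−f) ≈ 1.14286.
Loading dose to hit Cmax,ss on first dose: D_load = D_maint·R ≈ 1020 × 1.14286 ≈ 1165.72 mg.

1166 mg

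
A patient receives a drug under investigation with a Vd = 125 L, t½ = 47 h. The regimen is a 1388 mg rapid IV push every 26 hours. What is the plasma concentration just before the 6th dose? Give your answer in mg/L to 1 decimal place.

20.3 mg/L

f = (1/2)^(τ/t½) = (1/2)^(26/47) ≈ 0.6815.
C₀ = D/Vd = 1388/125 ≈ 11.104 mg/L.
Before the 6th dose, 5 doses have been given. Superposition: Cmin = C₀·(f + f² + … + f^5).
≈ 11.104 × (0.6815 + 0.4644 + 0.3165 + 0.2157 + 0.1470) ≈ 11.104 × 1.8251 ≈ 20.266 mg/L.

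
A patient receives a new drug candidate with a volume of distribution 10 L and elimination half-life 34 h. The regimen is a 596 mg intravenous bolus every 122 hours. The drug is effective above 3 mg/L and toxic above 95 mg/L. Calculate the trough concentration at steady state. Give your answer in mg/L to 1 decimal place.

Over one 122-h interval, 122/34 ≈ 3.5882 half-lives elapse, leaving f ≈ 0.0831 of each dose.
Accumulation ratio R = 1/(1 − f) ≈ 1/0.9169 ≈ 1.0906.
Each bolus raises the concentration by D/Vd = 596/10 ≈ 59.600 mg/L.
Steady-state peak Cmax,ss = C₀·R ≈ 59.600 × 1.0906 ≈ 65.000 mg/L.
One interval later, Cmin,ss = Cmax,ss·e^(−kτ) ≈ 65.000 × 0.0831 ≈ 5.401 mg/L.
Trough 5.4 mg/L vs MEC 3 mg/L: adequate.

5.4 mg/L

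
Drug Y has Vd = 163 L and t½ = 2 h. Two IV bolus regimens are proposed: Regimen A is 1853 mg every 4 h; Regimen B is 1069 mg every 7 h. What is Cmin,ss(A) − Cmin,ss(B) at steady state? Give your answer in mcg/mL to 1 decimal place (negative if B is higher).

Regimen A: f = (1/2)^(4/2) ≈ 0.2500; Cmin,ss = (1853/163)·f/(1−f) ≈ 3.789 mcg/mL.
Regimen B: f = (1/2)^(7/2) ≈ 0.0884; Cmin,ss = (1069/163)·f/(1−f) ≈ 0.636 mcg/mL.
Difference ≈ 3.789 − 0.636 ≈ 3.153 mcg/mL.

3.2 mcg/mL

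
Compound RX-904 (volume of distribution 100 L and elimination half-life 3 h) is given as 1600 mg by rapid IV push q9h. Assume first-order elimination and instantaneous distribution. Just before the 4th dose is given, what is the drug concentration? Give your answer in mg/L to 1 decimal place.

f = (1/2)^(τ/t½) = (1/2)^(9/3) ≈ 0.1250.
C₀ = D/Vd = 1600/100 ≈ 16.000 mg/L.
Before the 4th dose, 3 doses have been given. Superposition: Cmin = C₀·(f + f² + … + f^3).
≈ 16.000 × (0.1250 + 0.0156 + 0.0020) ≈ 16.000 × 0.1426 ≈ 2.282 mg/L.

2.3 mg/L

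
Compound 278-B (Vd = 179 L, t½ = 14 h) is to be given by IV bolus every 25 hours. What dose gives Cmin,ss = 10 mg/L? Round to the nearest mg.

τ/t½ = 25/14 ≈ 1.7857, so f = (1/2)^(25/14) ≈ 0.290032.
Cmin,ss = (D/Vd)·f/(1−f), so D = Cmin,ss·Vd·(1−f)/f.
D = 10 × 179 × (1−f)/f ≈ 10 × 179 × 2.44790 ≈ 4381.74 mg.

4382 mg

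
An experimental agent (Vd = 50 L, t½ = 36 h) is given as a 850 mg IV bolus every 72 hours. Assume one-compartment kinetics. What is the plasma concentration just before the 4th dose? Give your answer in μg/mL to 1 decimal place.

5.6 μg/mL

f = (1/2)^(τ/t½) = (1/2)^(72/36) ≈ 0.2500.
C₀ = D/Vd = 850/50 ≈ 17.000 μg/mL.
Before the 4th dose, 3 doses have been given. Superposition: Cmin = C₀·(f + f² + … + f^3).
≈ 17.000 × (0.2500 + 0.0625 + 0.0156) ≈ 17.000 × 0.3281 ≈ 5.578 μg/mL.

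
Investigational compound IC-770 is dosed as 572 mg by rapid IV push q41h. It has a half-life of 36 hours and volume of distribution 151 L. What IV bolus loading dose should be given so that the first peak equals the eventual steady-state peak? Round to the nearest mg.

f = (1/2)^(41/36) ≈ 0.454109; accumulation ratio R = 1/(1−f) ≈ 1.83187.
Loading dose to hit Cmax,ss on first dose: D_load = D_maint·R ≈ 572 × 1.83187 ≈ 1047.83 mg.

1048 mg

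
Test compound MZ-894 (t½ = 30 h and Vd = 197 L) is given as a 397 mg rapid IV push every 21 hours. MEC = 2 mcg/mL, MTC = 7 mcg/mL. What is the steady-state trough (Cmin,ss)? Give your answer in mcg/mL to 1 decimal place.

3.2 mcg/mL

k = ln2/t½ = ln2/30 ≈ 0.023105 h⁻¹; fraction remaining f = e^(−kτ) = e^(−0.023105×21) ≈ 0.6156.
Accumulation ratio R = 1/(1 − f) ≈ 1/0.3844 ≈ 2.6015.
Single-dose peak C₀ = D/Vd = 397/197 ≈ 2.015 mcg/mL.
Steady-state peak Cmax,ss = C₀·R ≈ 2.015 × 2.6015 ≈ 5.242 mcg/mL.
Steady-state trough Cmin,ss = Cmax,ss·f ≈ 5.242 × 0.6156 ≈ 3.227 mcg/mL.
Trough 3.2 mcg/mL vs MEC 2 mcg/mL: adequate.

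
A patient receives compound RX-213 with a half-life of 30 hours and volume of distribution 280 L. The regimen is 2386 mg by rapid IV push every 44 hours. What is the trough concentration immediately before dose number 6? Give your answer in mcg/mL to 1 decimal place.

4.8 mcg/mL

f = (1/2)^(τ/t½) = (1/2)^(44/30) ≈ 0.3618.
C₀ = D/Vd = 2386/280 ≈ 8.521 mcg/mL.
Before the 6th dose, 5 doses have been given. Superposition: Cmin = C₀·(f + f² + … + f^5).
≈ 8.521 × (0.3618 + 0.1309 + 0.0474 + 0.0171 + 0.0062) ≈ 8.521 × 0.5634 ≈ 4.801 mcg/mL.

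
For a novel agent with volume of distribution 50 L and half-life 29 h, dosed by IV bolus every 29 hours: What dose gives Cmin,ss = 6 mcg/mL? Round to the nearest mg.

300 mg

τ/t½ = 29/29 ≈ 1, so f = (1/2)^(29/29) ≈ 0.500000.
Cmin,ss = (D/Vd)·f/(1−f), so D = Cmin,ss·Vd·(1−f)/f.
D = 6 × 50 × (1−f)/f ≈ 6 × 50 × 1.00000 ≈ 300.00 mg.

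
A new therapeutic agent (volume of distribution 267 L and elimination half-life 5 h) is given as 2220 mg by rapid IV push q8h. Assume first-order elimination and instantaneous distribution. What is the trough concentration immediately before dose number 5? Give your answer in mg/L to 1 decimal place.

4.0 mg/L

f = (1/2)^(τ/t½) = (1/2)^(8/5) ≈ 0.3299.
C₀ = D/Vd = 2220/267 ≈ 8.315 mg/L.
Before the 5th dose, 4 doses have been given. Superposition: Cmin = C₀·(f + f² + … + f^4).
≈ 8.315 × (0.3299 + 0.1088 + 0.0359 + 0.0118) ≈ 8.315 × 0.4864 ≈ 4.044 mg/L.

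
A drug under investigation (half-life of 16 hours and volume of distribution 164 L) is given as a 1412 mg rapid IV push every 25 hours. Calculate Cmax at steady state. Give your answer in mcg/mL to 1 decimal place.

13.0 mcg/mL

k = ln2/t½ = ln2/16 ≈ 0.043322 h⁻¹; fraction remaining f = e^(−kτ) = e^(−0.043322×25) ≈ 0.3386.
Accumulation ratio R = 1/(1 − f) ≈ 1/0.6614 ≈ 1.5119.
Single-dose peak C₀ = D/Vd = 1412/164 ≈ 8.610 mcg/mL.
Steady-state peak Cmax,ss = C₀·R ≈ 8.610 × 1.5119 ≈ 13.017 mcg/mL.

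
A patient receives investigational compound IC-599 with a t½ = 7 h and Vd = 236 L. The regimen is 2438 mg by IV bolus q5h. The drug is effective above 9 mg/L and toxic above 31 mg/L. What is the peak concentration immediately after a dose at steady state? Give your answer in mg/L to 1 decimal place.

26.5 mg/L

τ/t½ = 5/7 ≈ 0.71429, so fraction remaining f = (1/2)^(5/7) ≈ 0.6095.
At steady state, accumulation factor R = 1/(1 − e^(−kτ)) ≈ 2.5608.
Single-dose peak C₀ = D/Vd = 2438/236 ≈ 10.331 mg/L.
Steady-state peak Cmax,ss = C₀·R ≈ 10.331 × 2.5608 ≈ 26.456 mg/L.
Peak 26.5 mg/L vs MTC 31 mg/L: below toxic threshold.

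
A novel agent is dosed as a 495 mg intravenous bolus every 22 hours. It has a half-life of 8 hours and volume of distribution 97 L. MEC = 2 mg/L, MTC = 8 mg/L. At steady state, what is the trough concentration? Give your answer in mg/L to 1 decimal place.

k = ln2/t½ = ln2/8 ≈ 0.086643 h⁻¹; fraction remaining f = e^(−kτ) = e^(−0.086643×22) ≈ 0.1487.
Each bolus raises the concentration by D/Vd = 495/97 ≈ 5.103 mg/L.
Steady-state trough Cmin,ss = C₀·f/(1−f) ≈ 5.103 × 0.1487/0.8513 ≈ 0.891 mg/L.
Trough 0.9 mg/L vs MEC 2 mg/L: subtherapeutic.

0.9 mg/L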